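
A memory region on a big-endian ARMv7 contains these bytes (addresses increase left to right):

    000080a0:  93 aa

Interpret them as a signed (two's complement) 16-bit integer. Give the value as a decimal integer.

-27734

Big-endian: lowest address holds the most-significant byte.
The bytes are already most-significant first: 0x93AA.
Top bit is set, so as a signed 16-bit value this is 0x93AA − 2^16 = -27734.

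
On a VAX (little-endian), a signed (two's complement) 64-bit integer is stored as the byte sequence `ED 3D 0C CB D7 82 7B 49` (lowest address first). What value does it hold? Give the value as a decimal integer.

5294969650240306669

Little-endian: lowest address holds the least-significant byte.
Reassemble most-significant byte first: 49 7B 82 D7 CB 0C 3D ED → 0x497B82D7CB0C3DED.
0x497B82D7CB0C3DED = 5294969650240306669.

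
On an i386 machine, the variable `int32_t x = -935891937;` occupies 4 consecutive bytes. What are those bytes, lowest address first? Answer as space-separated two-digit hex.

Two's complement of -935891937 in 32 bits: 935891937 = 0x37C893E1; invert → 0xC8376C1E; add 1 → 0xC8376C1F.
Split into bytes (most-significant first): C8 37 6C 1F.
In little-endian order the low byte comes first in memory.
So at ascending addresses the bytes are 1F 6C 37 C8.

1F 6C 37 C8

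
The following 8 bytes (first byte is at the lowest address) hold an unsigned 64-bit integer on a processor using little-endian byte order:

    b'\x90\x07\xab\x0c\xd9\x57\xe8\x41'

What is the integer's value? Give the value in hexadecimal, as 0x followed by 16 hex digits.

0x41E857D90CAB0790

Little-endian: lowest address holds the least-significant byte.
Reassemble most-significant byte first: 41 E8 57 D9 0C AB 07 90 → 0x41E857D90CAB0790.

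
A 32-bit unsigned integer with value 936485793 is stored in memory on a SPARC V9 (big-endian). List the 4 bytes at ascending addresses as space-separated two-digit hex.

37 D1 A3 A1

936485793 in hexadecimal, padded to 32 bits, is 0x37D1A3A1.
Split into bytes (most-significant first): 37 D1 A3 A1.
Big-endian: lowest address holds the most-significant byte.
So the memory order matches the most-significant-first order: 37 D1 A3 A1.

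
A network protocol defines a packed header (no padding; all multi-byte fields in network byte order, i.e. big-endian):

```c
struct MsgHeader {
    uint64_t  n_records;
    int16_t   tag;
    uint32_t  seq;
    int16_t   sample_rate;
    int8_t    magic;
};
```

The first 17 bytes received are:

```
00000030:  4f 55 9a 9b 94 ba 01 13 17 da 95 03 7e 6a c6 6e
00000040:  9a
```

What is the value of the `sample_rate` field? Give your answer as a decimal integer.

-14738

`sample_rate` follows `n_records` (8 B), `tag` (2 B), `seq` (4 B), so it starts at offset 8 + 2 + 4 = 14 and occupies 2 bytes.
Bytes at offsets 14..15: C6 6E.
In big-endian order the high byte comes first in memory.
The bytes are already most-significant first: 0xC66E.
Top bit is set, so as a signed 16-bit value this is 0xC66E − 2^16 = -14738.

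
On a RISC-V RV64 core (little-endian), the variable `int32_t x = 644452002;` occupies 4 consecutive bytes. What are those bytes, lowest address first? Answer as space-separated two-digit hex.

A2 8E 69 26

644452002 in hexadecimal, padded to 32 bits, is 0x26698EA2.
Split into bytes (most-significant first): 26 69 8E A2.
Little-endian: lowest address holds the least-significant byte.
So at ascending addresses the bytes are A2 8E 69 26.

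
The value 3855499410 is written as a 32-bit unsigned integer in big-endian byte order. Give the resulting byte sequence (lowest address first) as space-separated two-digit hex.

E5 CE 40 92

3855499410 in hexadecimal, padded to 32 bits, is 0xE5CE4092.
Split into bytes (most-significant first): E5 CE 40 92.
Big-endian: lowest address holds the most-significant byte.
So the memory order matches the most-significant-first order: E5 CE 40 92.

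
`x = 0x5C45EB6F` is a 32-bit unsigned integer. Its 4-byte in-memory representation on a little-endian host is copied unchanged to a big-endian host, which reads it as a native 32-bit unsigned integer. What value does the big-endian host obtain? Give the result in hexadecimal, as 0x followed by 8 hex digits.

0x6FEB455C

Stored little-endian, the bytes at ascending addresses are 6F EB 45 5C.
Read back as big-endian, the last byte is least significant, giving 0x6FEB455C.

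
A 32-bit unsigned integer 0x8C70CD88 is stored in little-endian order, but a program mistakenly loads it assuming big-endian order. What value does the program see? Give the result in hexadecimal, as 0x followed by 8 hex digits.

0x88CD708C

Stored little-endian, the bytes at ascending addresses are 88 CD 70 8C.
Read back as big-endian, the last byte is least significant, giving 0x88CD708C.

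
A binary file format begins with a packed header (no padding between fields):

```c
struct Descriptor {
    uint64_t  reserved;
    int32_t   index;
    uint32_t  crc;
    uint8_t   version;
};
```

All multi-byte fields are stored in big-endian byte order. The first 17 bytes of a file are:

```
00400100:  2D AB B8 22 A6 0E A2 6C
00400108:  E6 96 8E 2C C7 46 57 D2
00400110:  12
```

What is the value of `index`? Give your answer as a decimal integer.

`index` follows `reserved` (8 bytes), so it starts at byte offset 8 and occupies 4 bytes.
Bytes at offsets 8..11: E6 96 8E 2C.
Big-endian stores the most-significant byte at the lowest address.
The bytes are already most-significant first: 0xE6968E2C.
Top bit is set, so as a signed 32-bit value this is 0xE6968E2C − 2^32 = -426340820.

-426340820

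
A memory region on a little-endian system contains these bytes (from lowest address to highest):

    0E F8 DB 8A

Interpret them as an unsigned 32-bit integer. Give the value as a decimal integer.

2329671694

In little-endian order the low byte comes first in memory.
Reassemble most-significant byte first: 8A DB F8 0E → 0x8ADBF80E.
0x8ADBF80E = 2329671694.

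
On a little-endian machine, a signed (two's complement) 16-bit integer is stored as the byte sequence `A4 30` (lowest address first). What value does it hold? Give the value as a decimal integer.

Little-endian stores the least-significant byte at the lowest address.
Reassemble most-significant byte first: 30 A4 → 0x30A4.
0x30A4 = 12452.

12452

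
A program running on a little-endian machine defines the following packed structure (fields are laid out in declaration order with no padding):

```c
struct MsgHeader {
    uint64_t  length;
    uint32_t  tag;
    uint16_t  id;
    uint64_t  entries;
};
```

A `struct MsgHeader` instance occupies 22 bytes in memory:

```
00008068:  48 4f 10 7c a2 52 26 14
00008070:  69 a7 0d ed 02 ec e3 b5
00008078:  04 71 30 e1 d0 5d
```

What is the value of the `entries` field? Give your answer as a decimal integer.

6760150638853928419

`entries` follows `length` (8 B), `tag` (4 B), `id` (2 B), so it starts at offset 8 + 4 + 2 = 14 and occupies 8 bytes.
Bytes at offsets 14..21: E3 B5 04 71 30 E1 D0 5D.
Little-endian stores the least-significant byte at the lowest address.
Reassemble most-significant byte first: 5D D0 E1 30 71 04 B5 E3 → 0x5DD0E1307104B5E3.
0x5DD0E1307104B5E3 = 6760150638853928419.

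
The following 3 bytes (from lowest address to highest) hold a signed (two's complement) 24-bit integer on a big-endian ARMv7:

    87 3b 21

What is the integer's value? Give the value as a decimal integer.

Big-endian stores the most-significant byte at the lowest address.
The bytes are already most-significant first: 0x873B21.
Top bit is set, so as a signed 24-bit value this is 0x873B21 − 2^24 = -7914719.

-7914719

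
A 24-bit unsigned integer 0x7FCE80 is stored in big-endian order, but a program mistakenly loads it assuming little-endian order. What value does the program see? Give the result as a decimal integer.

Stored big-endian, the bytes at ascending addresses are 7F CE 80.
Read back as little-endian, the first byte is least significant, giving 0x80CE7F.
0x80CE7F = 8441471.

8441471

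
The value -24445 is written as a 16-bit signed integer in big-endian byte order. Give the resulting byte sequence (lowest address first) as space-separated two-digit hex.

Two's complement of -24445 in 16 bits: 24445 = 0x5F7D; invert → 0xA082; add 1 → 0xA083.
Split into bytes (most-significant first): A0 83.
Big-endian: lowest address holds the most-significant byte.
So the memory order matches the most-significant-first order: A0 83.

A0 83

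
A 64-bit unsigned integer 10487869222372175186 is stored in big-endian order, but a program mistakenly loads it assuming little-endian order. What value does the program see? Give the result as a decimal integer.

5975501113840209041

10487869222372175186 in 64-bit hexadecimal is 0x918C657D9A3EED52.
Stored big-endian, the bytes at ascending addresses are 91 8C 65 7D 9A 3E ED 52.
Read back as little-endian, the first byte is least significant, giving 0x52ED3E9A7D658C91.
0x52ED3E9A7D658C91 = 5975501113840209041.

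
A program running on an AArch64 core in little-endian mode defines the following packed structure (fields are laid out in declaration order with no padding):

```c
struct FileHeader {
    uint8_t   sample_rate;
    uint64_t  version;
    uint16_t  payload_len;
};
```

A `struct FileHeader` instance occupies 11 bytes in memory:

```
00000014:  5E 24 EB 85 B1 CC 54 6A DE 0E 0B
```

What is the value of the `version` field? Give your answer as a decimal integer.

`version` follows `sample_rate` (1 byte), so it starts at byte offset 1 and occupies 8 bytes.
Bytes at offsets 1..8: 24 EB 85 B1 CC 54 6A DE.
Little-endian stores the least-significant byte at the lowest address.
Reassemble most-significant byte first: DE 6A 54 CC B1 85 EB 24 → 0xDE6A54CCB185EB24.
0xDE6A54CCB185EB24 = 16026715462079736612.

16026715462079736612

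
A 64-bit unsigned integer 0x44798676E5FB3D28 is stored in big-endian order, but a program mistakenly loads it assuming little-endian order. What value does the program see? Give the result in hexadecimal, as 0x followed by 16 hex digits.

Stored big-endian, the bytes at ascending addresses are 44 79 86 76 E5 FB 3D 28.
Read back as little-endian, the first byte is least significant, giving 0x283DFBE576867944.

0x283DFBE576867944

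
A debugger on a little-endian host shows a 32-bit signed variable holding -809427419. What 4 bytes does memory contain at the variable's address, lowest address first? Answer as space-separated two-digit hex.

Two's complement of -809427419 in 32 bits: 809427419 = 0x303EE1DB; invert → 0xCFC11E24; add 1 → 0xCFC11E25.
Split into bytes (most-significant first): CF C1 1E 25.
Little-endian stores the least-significant byte at the lowest address.
So at ascending addresses the bytes are 25 1E C1 CF.

25 1E C1 CF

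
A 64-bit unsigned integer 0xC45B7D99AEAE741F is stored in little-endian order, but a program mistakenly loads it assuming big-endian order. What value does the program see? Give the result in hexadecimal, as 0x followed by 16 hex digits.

0x1F74AEAE997D5BC4

Stored little-endian, the bytes at ascending addresses are 1F 74 AE AE 99 7D 5B C4.
Read back as big-endian, the last byte is least significant, giving 0x1F74AEAE997D5BC4.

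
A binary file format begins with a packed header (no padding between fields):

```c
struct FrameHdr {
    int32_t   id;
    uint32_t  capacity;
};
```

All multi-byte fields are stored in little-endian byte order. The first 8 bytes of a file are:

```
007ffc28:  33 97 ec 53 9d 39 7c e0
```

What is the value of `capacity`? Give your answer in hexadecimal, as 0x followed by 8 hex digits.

`capacity` follows `id` (4 bytes), so it starts at byte offset 4 and occupies 4 bytes.
Bytes at offsets 4..7: 9D 39 7C E0.
In little-endian order the low byte comes first in memory.
Reassemble most-significant byte first: E0 7C 39 9D → 0xE07C399D.

0xE07C399D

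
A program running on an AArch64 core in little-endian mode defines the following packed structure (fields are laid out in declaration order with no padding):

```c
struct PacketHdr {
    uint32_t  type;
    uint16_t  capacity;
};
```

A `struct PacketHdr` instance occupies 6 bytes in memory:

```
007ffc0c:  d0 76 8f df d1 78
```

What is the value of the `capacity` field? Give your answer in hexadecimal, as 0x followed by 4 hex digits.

`capacity` follows `type` (4 bytes), so it starts at byte offset 4 and occupies 2 bytes.
Bytes at offsets 4..5: D1 78.
Little-endian: lowest address holds the least-significant byte.
Reassemble most-significant byte first: 78 D1 → 0x78D1.

0x78D1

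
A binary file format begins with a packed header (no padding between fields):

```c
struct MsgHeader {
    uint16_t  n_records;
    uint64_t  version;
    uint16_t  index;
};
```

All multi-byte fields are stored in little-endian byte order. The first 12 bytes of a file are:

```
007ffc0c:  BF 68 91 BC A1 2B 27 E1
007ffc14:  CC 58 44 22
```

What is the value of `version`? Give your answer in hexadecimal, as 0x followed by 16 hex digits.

0x58CCE1272BA1BC91

`version` follows `n_records` (2 bytes), so it starts at byte offset 2 and occupies 8 bytes.
Bytes at offsets 2..9: 91 BC A1 2B 27 E1 CC 58.
In little-endian order the low byte comes first in memory.
Reassemble most-significant byte first: 58 CC E1 27 2B A1 BC 91 → 0x58CCE1272BA1BC91.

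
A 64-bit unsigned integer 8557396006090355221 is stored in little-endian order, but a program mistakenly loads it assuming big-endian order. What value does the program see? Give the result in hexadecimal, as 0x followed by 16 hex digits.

0x15B25C1954FAC176

8557396006090355221 in 64-bit hexadecimal is 0x76C1FA54195CB215.
Stored little-endian, the bytes at ascending addresses are 15 B2 5C 19 54 FA C1 76.
Read back as big-endian, the last byte is least significant, giving 0x15B25C1954FAC176.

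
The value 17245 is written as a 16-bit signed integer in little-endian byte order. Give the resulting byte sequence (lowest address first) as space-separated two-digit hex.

17245 in hexadecimal, padded to 16 bits, is 0x435D.
Split into bytes (most-significant first): 43 5D.
In little-endian order the low byte comes first in memory.
So at ascending addresses the bytes are 5D 43.

5D 43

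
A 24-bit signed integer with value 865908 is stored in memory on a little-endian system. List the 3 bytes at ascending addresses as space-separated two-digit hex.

865908 in hexadecimal, padded to 24 bits, is 0x0D3674.
Split into bytes (most-significant first): 0D 36 74.
In little-endian order the low byte comes first in memory.
So at ascending addresses the bytes are 74 36 0D.

74 36 0D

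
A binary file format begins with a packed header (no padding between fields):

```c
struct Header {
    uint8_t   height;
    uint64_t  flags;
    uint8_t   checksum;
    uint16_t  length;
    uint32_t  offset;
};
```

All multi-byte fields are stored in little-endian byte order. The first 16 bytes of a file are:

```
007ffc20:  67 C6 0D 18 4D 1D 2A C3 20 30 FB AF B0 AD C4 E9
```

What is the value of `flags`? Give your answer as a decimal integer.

`flags` follows `height` (1 byte), so it starts at byte offset 1 and occupies 8 bytes.
Bytes at offsets 1..8: C6 0D 18 4D 1D 2A C3 20.
Little-endian: lowest address holds the least-significant byte.
Reassemble most-significant byte first: 20 C3 2A 1D 4D 18 0D C6 → 0x20C32A1D4D180DC6.
0x20C32A1D4D180DC6 = 2360776935008112070.

2360776935008112070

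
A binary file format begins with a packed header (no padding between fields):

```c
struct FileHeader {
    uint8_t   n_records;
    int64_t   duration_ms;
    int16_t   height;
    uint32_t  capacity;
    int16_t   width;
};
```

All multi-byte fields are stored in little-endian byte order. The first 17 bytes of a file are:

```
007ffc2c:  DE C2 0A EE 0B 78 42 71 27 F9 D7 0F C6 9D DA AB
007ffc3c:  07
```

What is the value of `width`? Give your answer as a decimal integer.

1963

`width` follows `n_records` (1 B), `duration_ms` (8 B), `height` (2 B), `capacity` (4 B), so it starts at offset 1 + 8 + 2 + 4 = 15 and occupies 2 bytes.
Bytes at offsets 15..16: AB 07.
Little-endian stores the least-significant byte at the lowest address.
Reassemble most-significant byte first: 07 AB → 0x07AB.
0x07AB = 1963.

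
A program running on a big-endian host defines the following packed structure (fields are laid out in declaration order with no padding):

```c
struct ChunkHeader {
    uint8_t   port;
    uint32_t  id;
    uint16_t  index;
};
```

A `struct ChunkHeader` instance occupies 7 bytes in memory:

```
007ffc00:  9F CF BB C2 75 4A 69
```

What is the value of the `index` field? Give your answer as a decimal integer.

`index` follows `port` (1 B), `id` (4 B), so it starts at offset 1 + 4 = 5 and occupies 2 bytes.
Bytes at offsets 5..6: 4A 69.
In big-endian order the high byte comes first in memory.
The bytes are already most-significant first: 0x4A69.
0x4A69 = 19049.

19049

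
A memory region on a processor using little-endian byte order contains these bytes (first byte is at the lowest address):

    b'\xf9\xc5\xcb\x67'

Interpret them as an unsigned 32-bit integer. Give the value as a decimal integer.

1741407737

In little-endian order the low byte comes first in memory.
Reassemble most-significant byte first: 67 CB C5 F9 → 0x67CBC5F9.
0x67CBC5F9 = 1741407737.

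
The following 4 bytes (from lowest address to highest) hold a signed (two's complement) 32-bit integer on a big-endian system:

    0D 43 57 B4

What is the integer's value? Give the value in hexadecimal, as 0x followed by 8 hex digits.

Big-endian stores the most-significant byte at the lowest address.
The bytes are already most-significant first: 0x0D4357B4.

0x0D4357B4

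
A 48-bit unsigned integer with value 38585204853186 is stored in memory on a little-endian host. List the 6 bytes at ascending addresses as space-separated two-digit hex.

38585204853186 in hexadecimal, padded to 48 bits, is 0x2317D16DC9C2.
Split into bytes (most-significant first): 23 17 D1 6D C9 C2.
Little-endian stores the least-significant byte at the lowest address.
So at ascending addresses the bytes are C2 C9 6D D1 17 23.

C2 C9 6D D1 17 23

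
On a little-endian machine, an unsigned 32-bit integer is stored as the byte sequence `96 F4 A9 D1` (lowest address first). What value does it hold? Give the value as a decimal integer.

Little-endian: lowest address holds the least-significant byte.
Reassemble most-significant byte first: D1 A9 F4 96 → 0xD1A9F496.
0xD1A9F496 = 3517576342.

3517576342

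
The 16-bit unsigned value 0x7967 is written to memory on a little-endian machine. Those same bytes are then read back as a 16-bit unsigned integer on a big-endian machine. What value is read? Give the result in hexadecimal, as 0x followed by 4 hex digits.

0x6779

Stored little-endian, the bytes at ascending addresses are 67 79.
Read back as big-endian, the last byte is least significant, giving 0x6779.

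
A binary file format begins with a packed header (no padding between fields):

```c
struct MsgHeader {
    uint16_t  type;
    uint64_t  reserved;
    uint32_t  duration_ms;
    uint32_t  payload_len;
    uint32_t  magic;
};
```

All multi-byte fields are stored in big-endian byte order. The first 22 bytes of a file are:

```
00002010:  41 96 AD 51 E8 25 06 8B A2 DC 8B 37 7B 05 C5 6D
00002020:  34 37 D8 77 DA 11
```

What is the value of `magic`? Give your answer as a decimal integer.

3631733265

`magic` follows `type` (2 B), `reserved` (8 B), `duration_ms` (4 B), `payload_len` (4 B), so it starts at offset 2 + 8 + 4 + 4 = 18 and occupies 4 bytes.
Bytes at offsets 18..21: D8 77 DA 11.
In big-endian order the high byte comes first in memory.
The bytes are already most-significant first: 0xD877DA11.
0xD877DA11 = 3631733265.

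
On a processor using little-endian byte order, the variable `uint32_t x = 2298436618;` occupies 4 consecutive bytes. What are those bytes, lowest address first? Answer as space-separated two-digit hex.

2298436618 in hexadecimal, padded to 32 bits, is 0x88FF5C0A.
Split into bytes (most-significant first): 88 FF 5C 0A.
In little-endian order the low byte comes first in memory.
So at ascending addresses the bytes are 0A 5C FF 88.

0A 5C FF 88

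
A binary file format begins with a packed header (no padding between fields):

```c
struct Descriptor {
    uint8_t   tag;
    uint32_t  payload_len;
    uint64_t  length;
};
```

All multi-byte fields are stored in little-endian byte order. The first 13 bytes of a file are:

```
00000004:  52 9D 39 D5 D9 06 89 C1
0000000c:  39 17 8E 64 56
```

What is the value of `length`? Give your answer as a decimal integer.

`length` follows `tag` (1 B), `payload_len` (4 B), so it starts at offset 1 + 4 = 5 and occupies 8 bytes.
Bytes at offsets 5..12: 06 89 C1 39 17 8E 64 56.
Little-endian: lowest address holds the least-significant byte.
Reassemble most-significant byte first: 56 64 8E 17 39 C1 89 06 → 0x56648E1739C18906.
0x56648E1739C18906 = 6225256815337244934.

6225256815337244934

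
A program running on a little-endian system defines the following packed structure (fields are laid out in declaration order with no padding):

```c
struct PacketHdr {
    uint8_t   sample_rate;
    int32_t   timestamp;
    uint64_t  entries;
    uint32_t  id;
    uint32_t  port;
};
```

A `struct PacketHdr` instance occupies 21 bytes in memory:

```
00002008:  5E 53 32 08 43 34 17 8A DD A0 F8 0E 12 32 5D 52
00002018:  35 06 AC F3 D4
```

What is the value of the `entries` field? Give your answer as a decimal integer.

`entries` follows `sample_rate` (1 B), `timestamp` (4 B), so it starts at offset 1 + 4 = 5 and occupies 8 bytes.
Bytes at offsets 5..12: 34 17 8A DD A0 F8 0E 12.
In little-endian order the low byte comes first in memory.
Reassemble most-significant byte first: 12 0E F8 A0 DD 8A 17 34 → 0x120EF8A0DD8A1734.
0x120EF8A0DD8A1734 = 1301250712151922484.

1301250712151922484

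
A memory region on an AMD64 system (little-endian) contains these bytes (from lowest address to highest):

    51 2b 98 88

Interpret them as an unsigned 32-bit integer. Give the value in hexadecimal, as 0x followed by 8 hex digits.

Little-endian: lowest address holds the least-significant byte.
Reassemble most-significant byte first: 88 98 2B 51 → 0x88982B51.

0x88982B51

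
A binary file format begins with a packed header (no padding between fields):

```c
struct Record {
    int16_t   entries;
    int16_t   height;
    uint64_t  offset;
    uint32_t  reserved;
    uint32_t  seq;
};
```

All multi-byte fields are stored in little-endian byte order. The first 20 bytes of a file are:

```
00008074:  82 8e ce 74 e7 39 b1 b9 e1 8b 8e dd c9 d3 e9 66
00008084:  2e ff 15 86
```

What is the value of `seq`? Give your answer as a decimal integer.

`seq` follows `entries` (2 B), `height` (2 B), `offset` (8 B), `reserved` (4 B), so it starts at offset 2 + 2 + 8 + 4 = 16 and occupies 4 bytes.
Bytes at offsets 16..19: 2E FF 15 86.
Little-endian stores the least-significant byte at the lowest address.
Reassemble most-significant byte first: 86 15 FF 2E → 0x8615FF2E.
0x8615FF2E = 2249588526.

2249588526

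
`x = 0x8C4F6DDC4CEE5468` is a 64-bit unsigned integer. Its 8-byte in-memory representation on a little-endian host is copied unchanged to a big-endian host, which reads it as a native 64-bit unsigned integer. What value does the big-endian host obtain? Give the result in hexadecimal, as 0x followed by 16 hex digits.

0x6854EE4CDC6D4F8C

Stored little-endian, the bytes at ascending addresses are 68 54 EE 4C DC 6D 4F 8C.
Read back as big-endian, the last byte is least significant, giving 0x6854EE4CDC6D4F8C.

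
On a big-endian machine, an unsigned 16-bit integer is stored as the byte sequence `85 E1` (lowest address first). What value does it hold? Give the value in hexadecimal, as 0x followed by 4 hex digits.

0x85E1

Big-endian stores the most-significant byte at the lowest address.
The bytes are already most-significant first: 0x85E1.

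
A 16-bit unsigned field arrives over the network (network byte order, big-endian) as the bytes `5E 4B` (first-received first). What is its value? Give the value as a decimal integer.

24139

In big-endian order the high byte comes first in memory.
The bytes are already most-significant first: 0x5E4B.
0x5E4B = 24139.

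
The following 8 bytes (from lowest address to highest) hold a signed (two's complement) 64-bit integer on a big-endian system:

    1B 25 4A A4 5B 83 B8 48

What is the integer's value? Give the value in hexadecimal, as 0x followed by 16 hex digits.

0x1B254AA45B83B848

In big-endian order the high byte comes first in memory.
The bytes are already most-significant first: 0x1B254AA45B83B848.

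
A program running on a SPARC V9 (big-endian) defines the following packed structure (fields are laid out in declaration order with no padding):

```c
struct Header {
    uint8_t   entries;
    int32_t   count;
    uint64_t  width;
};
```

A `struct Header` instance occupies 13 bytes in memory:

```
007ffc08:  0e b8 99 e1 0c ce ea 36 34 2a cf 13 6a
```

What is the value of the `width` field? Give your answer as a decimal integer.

`width` follows `entries` (1 B), `count` (4 B), so it starts at offset 1 + 4 = 5 and occupies 8 bytes.
Bytes at offsets 5..12: CE EA 36 34 2A CF 13 6A.
Big-endian stores the most-significant byte at the lowest address.
The bytes are already most-significant first: 0xCEEA36342ACF136A.
0xCEEA36342ACF136A = 14909789114047861610.

14909789114047861610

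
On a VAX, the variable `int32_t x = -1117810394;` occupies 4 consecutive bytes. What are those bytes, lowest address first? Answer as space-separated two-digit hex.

26 91 5F BD

Two's complement of -1117810394 in 32 bits: 1117810394 = 0x42A06EDA; invert → 0xBD5F9125; add 1 → 0xBD5F9126.
Split into bytes (most-significant first): BD 5F 91 26.
Little-endian stores the least-significant byte at the lowest address.
So at ascending addresses the bytes are 26 91 5F BD.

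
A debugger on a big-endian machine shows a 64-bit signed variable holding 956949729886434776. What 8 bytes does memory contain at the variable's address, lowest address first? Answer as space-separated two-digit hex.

956949729886434776 in hexadecimal, padded to 64 bits, is 0x0D47C4B58DC975D8.
Split into bytes (most-significant first): 0D 47 C4 B5 8D C9 75 D8.
Big-endian: lowest address holds the most-significant byte.
So the memory order matches the most-significant-first order: 0D 47 C4 B5 8D C9 75 D8.

0D 47 C4 B5 8D C9 75 D8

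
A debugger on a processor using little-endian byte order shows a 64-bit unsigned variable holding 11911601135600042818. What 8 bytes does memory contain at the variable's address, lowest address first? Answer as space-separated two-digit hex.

11911601135600042818 in hexadecimal, padded to 64 bits, is 0xA54E821F59948342.
Split into bytes (most-significant first): A5 4E 82 1F 59 94 83 42.
Little-endian: lowest address holds the least-significant byte.
So at ascending addresses the bytes are 42 83 94 59 1F 82 4E A5.

42 83 94 59 1F 82 4E A5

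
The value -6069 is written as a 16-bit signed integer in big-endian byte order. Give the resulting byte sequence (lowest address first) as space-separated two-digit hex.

Two's complement of -6069 in 16 bits: 6069 = 0x17B5; invert → 0xE84A; add 1 → 0xE84B.
Split into bytes (most-significant first): E8 4B.
In big-endian order the high byte comes first in memory.
So the memory order matches the most-significant-first order: E8 4B.

E8 4B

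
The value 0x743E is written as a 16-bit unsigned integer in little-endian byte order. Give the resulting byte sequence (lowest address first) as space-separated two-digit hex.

3E 74

Split into bytes (most-significant first): 74 3E.
Little-endian stores the least-significant byte at the lowest address.
So at ascending addresses the bytes are 3E 74.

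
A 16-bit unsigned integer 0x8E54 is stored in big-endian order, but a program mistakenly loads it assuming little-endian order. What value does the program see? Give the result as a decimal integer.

Stored big-endian, the bytes at ascending addresses are 8E 54.
Read back as little-endian, the first byte is least significant, giving 0x548E.
0x548E = 21646.

21646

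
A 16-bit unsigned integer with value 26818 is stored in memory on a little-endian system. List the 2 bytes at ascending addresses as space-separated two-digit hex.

C2 68

26818 in hexadecimal, padded to 16 bits, is 0x68C2.
Split into bytes (most-significant first): 68 C2.
Little-endian stores the least-significant byte at the lowest address.
So at ascending addresses the bytes are C2 68.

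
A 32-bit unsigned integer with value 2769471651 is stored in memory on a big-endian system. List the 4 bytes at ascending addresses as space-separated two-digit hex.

A5 12 C8 A3

2769471651 in hexadecimal, padded to 32 bits, is 0xA512C8A3.
Split into bytes (most-significant first): A5 12 C8 A3.
Big-endian stores the most-significant byte at the lowest address.
So the memory order matches the most-significant-first order: A5 12 C8 A3.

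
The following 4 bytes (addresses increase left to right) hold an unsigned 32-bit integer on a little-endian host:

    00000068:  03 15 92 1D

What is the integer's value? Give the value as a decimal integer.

Little-endian: lowest address holds the least-significant byte.
Reassemble most-significant byte first: 1D 92 15 03 → 0x1D921503.
0x1D921503 = 496112899.

496112899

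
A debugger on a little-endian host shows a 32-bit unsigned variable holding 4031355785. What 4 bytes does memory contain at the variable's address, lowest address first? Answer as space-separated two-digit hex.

89 9B 49 F0

4031355785 in hexadecimal, padded to 32 bits, is 0xF0499B89.
Split into bytes (most-significant first): F0 49 9B 89.
In little-endian order the low byte comes first in memory.
So at ascending addresses the bytes are 89 9B 49 F0.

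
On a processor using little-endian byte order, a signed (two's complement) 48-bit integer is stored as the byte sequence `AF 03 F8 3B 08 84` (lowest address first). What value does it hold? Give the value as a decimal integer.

Little-endian stores the least-significant byte at the lowest address.
Reassemble most-significant byte first: 84 08 3B F8 03 AF → 0x84083BF803AF.
Top bit is set, so as a signed 48-bit value this is 0x84083BF803AF − 2^48 = -136304075996241.

-136304075996241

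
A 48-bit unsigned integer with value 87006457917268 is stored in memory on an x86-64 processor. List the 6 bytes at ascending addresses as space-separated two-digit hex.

87006457917268 in hexadecimal, padded to 48 bits, is 0x4F21C5046F54.
Split into bytes (most-significant first): 4F 21 C5 04 6F 54.
Little-endian: lowest address holds the least-significant byte.
So at ascending addresses the bytes are 54 6F 04 C5 21 4F.

54 6F 04 C5 21 4F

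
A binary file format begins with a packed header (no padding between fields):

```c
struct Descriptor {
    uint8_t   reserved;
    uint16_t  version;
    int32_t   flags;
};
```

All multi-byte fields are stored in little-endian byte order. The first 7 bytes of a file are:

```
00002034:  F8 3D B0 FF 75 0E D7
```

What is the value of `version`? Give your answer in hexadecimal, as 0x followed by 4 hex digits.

`version` follows `reserved` (1 byte), so it starts at byte offset 1 and occupies 2 bytes.
Bytes at offsets 1..2: 3D B0.
Little-endian: lowest address holds the least-significant byte.
Reassemble most-significant byte first: B0 3D → 0xB03D.

0xB03D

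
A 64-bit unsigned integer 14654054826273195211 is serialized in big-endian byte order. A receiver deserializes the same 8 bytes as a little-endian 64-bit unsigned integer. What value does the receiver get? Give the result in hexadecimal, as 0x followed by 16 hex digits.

14654054826273195211 in 64-bit hexadecimal is 0xCB5DA939571CC4CB.
Stored big-endian, the bytes at ascending addresses are CB 5D A9 39 57 1C C4 CB.
Read back as little-endian, the first byte is least significant, giving 0xCBC41C5739A95DCB.

0xCBC41C5739A95DCB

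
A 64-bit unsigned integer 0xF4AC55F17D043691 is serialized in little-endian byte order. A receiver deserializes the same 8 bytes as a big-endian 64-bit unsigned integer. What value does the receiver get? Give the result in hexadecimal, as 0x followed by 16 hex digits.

0x9136047DF155ACF4

Stored little-endian, the bytes at ascending addresses are 91 36 04 7D F1 55 AC F4.
Read back as big-endian, the last byte is least significant, giving 0x9136047DF155ACF4.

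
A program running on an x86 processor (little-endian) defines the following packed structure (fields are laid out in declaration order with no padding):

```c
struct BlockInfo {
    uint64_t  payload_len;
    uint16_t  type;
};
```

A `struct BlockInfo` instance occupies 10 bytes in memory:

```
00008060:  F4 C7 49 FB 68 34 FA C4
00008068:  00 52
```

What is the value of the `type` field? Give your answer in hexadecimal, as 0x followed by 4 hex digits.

`type` follows `payload_len` (8 bytes), so it starts at byte offset 8 and occupies 2 bytes.
Bytes at offsets 8..9: 00 52.
Little-endian: lowest address holds the least-significant byte.
Reassemble most-significant byte first: 52 00 → 0x5200.

0x5200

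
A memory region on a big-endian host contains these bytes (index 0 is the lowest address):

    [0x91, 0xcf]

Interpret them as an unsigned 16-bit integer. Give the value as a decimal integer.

Big-endian stores the most-significant byte at the lowest address.
The bytes are already most-significant first: 0x91CF.
0x91CF = 37327.

37327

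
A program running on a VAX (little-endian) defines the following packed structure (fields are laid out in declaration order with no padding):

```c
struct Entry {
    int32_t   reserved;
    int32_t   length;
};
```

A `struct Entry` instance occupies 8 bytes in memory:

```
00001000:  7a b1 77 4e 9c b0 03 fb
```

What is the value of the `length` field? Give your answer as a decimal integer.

`length` follows `reserved` (4 bytes), so it starts at byte offset 4 and occupies 4 bytes.
Bytes at offsets 4..7: 9C B0 03 FB.
Little-endian: lowest address holds the least-significant byte.
Reassemble most-significant byte first: FB 03 B0 9C → 0xFB03B09C.
Top bit is set, so as a signed 32-bit value this is 0xFB03B09C − 2^32 = -83644260.

-83644260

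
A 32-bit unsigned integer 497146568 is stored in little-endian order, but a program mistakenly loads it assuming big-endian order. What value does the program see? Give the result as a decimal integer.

497146568 in 32-bit hexadecimal is 0x1DA1DAC8.
Stored little-endian, the bytes at ascending addresses are C8 DA A1 1D.
Read back as big-endian, the last byte is least significant, giving 0xC8DAA11D.
0xC8DAA11D = 3369771293.

3369771293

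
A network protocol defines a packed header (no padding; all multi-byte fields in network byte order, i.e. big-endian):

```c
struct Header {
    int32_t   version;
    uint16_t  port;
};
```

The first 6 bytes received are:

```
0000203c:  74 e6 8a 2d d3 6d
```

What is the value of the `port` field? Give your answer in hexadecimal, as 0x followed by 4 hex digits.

0xD36D

`port` follows `version` (4 bytes), so it starts at byte offset 4 and occupies 2 bytes.
Bytes at offsets 4..5: D3 6D.
Big-endian: lowest address holds the most-significant byte.
The bytes are already most-significant first: 0xD36D.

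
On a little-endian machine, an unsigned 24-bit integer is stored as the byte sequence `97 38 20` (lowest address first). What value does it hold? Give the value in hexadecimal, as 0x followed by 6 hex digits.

Little-endian stores the least-significant byte at the lowest address.
Reassemble most-significant byte first: 20 38 97 → 0x203897.

0x203897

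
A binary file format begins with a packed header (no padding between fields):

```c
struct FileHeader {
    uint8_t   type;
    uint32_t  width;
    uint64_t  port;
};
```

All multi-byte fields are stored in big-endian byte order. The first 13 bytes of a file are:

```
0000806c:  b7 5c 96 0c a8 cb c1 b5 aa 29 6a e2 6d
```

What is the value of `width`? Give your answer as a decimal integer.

`width` follows `type` (1 byte), so it starts at byte offset 1 and occupies 4 bytes.
Bytes at offsets 1..4: 5C 96 0C A8.
Big-endian stores the most-significant byte at the lowest address.
The bytes are already most-significant first: 0x5C960CA8.
0x5C960CA8 = 1553337512.

1553337512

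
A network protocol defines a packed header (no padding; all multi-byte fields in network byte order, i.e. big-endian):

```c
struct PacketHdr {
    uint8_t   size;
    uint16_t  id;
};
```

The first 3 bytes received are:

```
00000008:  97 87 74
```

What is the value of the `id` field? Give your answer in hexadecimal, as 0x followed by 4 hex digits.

`id` follows `size` (1 byte), so it starts at byte offset 1 and occupies 2 bytes.
Bytes at offsets 1..2: 87 74.
In big-endian order the high byte comes first in memory.
The bytes are already most-significant first: 0x8774.

0x8774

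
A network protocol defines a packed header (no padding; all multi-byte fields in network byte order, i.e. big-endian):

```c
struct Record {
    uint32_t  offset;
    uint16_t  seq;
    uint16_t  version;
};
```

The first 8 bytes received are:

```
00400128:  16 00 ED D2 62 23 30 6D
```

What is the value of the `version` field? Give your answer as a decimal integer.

`version` follows `offset` (4 B), `seq` (2 B), so it starts at offset 4 + 2 = 6 and occupies 2 bytes.
Bytes at offsets 6..7: 30 6D.
Big-endian: lowest address holds the most-significant byte.
The bytes are already most-significant first: 0x306D.
0x306D = 12397.

12397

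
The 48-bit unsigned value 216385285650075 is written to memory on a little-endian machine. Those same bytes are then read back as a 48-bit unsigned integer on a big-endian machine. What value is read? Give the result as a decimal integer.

171481218731460

216385285650075 in 48-bit hexadecimal is 0xC4CD2015F69B.
Stored little-endian, the bytes at ascending addresses are 9B F6 15 20 CD C4.
Read back as big-endian, the last byte is least significant, giving 0x9BF61520CDC4.
0x9BF61520CDC4 = 171481218731460.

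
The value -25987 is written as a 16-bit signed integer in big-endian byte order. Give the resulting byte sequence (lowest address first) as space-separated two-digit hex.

Two's complement of -25987 in 16 bits: 25987 = 0x6583; invert → 0x9A7C; add 1 → 0x9A7D.
Split into bytes (most-significant first): 9A 7D.
In big-endian order the high byte comes first in memory.
So the memory order matches the most-significant-first order: 9A 7D.

9A 7D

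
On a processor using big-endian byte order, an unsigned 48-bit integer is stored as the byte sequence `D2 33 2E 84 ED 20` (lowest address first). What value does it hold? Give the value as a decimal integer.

231117265628448

In big-endian order the high byte comes first in memory.
The bytes are already most-significant first: 0xD2332E84ED20.
0xD2332E84ED20 = 231117265628448.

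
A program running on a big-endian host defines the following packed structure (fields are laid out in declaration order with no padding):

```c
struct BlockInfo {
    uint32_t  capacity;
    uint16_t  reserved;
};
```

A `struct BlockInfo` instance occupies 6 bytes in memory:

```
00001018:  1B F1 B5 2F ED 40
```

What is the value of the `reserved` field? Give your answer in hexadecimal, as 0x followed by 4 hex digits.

0xED40

`reserved` follows `capacity` (4 bytes), so it starts at byte offset 4 and occupies 2 bytes.
Bytes at offsets 4..5: ED 40.
In big-endian order the high byte comes first in memory.
The bytes are already most-significant first: 0xED40.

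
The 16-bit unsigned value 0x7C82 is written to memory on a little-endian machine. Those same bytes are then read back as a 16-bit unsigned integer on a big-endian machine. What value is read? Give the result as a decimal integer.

33404

Stored little-endian, the bytes at ascending addresses are 82 7C.
Read back as big-endian, the last byte is least significant, giving 0x827C.
0x827C = 33404.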